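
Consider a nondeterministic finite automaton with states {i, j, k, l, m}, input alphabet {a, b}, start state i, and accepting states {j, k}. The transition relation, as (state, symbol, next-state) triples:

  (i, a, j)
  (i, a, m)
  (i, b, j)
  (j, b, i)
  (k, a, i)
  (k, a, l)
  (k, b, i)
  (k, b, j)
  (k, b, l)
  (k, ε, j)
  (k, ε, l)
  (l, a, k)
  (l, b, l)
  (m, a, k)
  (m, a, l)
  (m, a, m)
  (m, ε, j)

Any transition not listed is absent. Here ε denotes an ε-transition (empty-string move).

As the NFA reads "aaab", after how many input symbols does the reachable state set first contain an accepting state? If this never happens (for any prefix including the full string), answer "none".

Start in {i}.
Read 'a': i→{j, m}; now {j, m}.
None of the earlier sets intersect F, but {j, m} does.

1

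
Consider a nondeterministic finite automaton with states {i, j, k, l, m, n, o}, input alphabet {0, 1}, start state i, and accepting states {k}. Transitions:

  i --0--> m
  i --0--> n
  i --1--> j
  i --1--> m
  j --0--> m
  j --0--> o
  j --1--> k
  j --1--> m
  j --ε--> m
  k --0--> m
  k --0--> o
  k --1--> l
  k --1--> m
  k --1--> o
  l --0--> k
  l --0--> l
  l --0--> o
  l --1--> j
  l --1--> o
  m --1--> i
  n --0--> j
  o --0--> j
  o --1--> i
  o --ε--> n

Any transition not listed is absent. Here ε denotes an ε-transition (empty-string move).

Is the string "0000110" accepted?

Start in {i}.
Read '0': {i} → {m, n}.
Read '0': {m, n} → {j, m}.
Read '0': {j, m} → {m, n, o}.
Read '0': {m, n, o} → {j, m}.
Read '1': {j, m} → {i, k, m}.
Read '1': {i, k, m} → {i, j, l, m, n, o}.
Read '0': {i, j, l, m, n, o} → {j, k, l, m, n, o}.
The final set {j, k, l, m, n, o} contains the accepting state k.

Yes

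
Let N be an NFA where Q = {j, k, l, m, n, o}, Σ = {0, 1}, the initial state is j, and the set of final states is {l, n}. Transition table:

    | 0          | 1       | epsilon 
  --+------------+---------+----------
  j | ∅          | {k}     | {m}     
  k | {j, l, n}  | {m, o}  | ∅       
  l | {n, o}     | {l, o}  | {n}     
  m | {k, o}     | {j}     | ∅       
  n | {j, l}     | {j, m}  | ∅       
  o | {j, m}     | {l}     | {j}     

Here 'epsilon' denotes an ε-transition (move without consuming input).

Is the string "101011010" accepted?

Start: ε-closure({j}) = {j, m}.
Read '1': j→{k}, m→{j}; union {j, k}; ε-closure = {j, k, m}.
Read '0': j→∅, k→{j, l, n}, m→{k, o}; union {j, k, l, n, o}; ε-closure = {j, k, l, m, n, o}.
Read '1': j→{k}, k→{m, o}, l→{l, o}, m→{j}, n→{j, m}, o→{l}; union {j, k, l, m, o}; ε-closure = {j, k, l, m, n, o}.
Read '0': j→∅, k→{j, l, n}, l→{n, o}, m→{k, o}, n→{j, l}, o→{j, m}; now {j, k, l, m, n, o}.
Read '1': j→{k}, k→{m, o}, l→{l, o}, m→{j}, n→{j, m}, o→{l}; union {j, k, l, m, o}; ε-closure = {j, k, l, m, n, o}.
Read '1': j→{k}, k→{m, o}, l→{l, o}, m→{j}, n→{j, m}, o→{l}; union {j, k, l, m, o}; ε-closure = {j, k, l, m, n, o}.
Read '0': j→∅, k→{j, l, n}, l→{n, o}, m→{k, o}, n→{j, l}, o→{j, m}; now {j, k, l, m, n, o}.
Read '1': j→{k}, k→{m, o}, l→{l, o}, m→{j}, n→{j, m}, o→{l}; union {j, k, l, m, o}; ε-closure = {j, k, l, m, n, o}.
Read '0': j→∅, k→{j, l, n}, l→{n, o}, m→{k, o}, n→{j, l}, o→{j, m}; now {j, k, l, m, n, o}.
The final set {j, k, l, m, n, o} contains the accepting states l, n.

Yes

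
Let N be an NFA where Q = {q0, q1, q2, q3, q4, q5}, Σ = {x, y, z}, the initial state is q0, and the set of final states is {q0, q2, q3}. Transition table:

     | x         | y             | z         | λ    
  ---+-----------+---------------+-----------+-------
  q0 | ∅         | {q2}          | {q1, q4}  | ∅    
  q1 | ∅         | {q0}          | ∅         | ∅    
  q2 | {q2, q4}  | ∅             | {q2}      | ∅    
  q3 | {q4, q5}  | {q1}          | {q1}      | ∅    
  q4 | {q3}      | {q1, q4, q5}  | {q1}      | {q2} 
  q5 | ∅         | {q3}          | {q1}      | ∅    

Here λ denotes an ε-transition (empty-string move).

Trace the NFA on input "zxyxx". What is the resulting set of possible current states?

{q2, q3, q4, q5}

Start in {q0}.
Read 'z': {q0} → {q1, q2, q4}.
Read 'x': {q1, q2, q4} → {q2, q3, q4}.
Read 'y': {q2, q3, q4} → {q1, q2, q4, q5}.
Read 'x': {q1, q2, q4, q5} → {q2, q3, q4}.
Read 'x': {q2, q3, q4} → {q2, q3, q4, q5}.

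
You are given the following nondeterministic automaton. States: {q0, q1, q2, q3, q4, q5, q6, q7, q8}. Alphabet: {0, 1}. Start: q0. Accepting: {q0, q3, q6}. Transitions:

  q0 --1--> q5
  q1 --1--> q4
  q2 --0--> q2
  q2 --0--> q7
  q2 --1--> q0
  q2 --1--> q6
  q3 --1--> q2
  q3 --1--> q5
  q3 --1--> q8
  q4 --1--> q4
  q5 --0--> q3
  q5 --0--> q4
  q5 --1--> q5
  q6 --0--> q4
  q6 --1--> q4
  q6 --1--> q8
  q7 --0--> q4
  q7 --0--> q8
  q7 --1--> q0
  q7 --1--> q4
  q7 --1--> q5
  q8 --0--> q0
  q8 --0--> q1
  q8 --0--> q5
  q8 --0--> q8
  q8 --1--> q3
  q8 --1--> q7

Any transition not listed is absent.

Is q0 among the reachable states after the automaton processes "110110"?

No

Start in {q0}.
Read '1': q0→{q5}; now {q5}.
Read '1': q5→{q5}; now {q5}.
Read '0': q5→{q3, q4}; now {q3, q4}.
Read '1': q3→{q2, q5, q8}, q4→{q4}; now {q2, q4, q5, q8}.
Read '1': q2→{q0, q6}, q4→{q4}, q5→{q5}, q8→{q3, q7}; now {q0, q3, q4, q5, q6, q7}.
Read '0': q0→∅, q3→∅, q4→∅, q5→{q3, q4}, q6→{q4}, q7→{q4, q8}; now {q3, q4, q8}.
State q0 is not in {q3, q4, q8}.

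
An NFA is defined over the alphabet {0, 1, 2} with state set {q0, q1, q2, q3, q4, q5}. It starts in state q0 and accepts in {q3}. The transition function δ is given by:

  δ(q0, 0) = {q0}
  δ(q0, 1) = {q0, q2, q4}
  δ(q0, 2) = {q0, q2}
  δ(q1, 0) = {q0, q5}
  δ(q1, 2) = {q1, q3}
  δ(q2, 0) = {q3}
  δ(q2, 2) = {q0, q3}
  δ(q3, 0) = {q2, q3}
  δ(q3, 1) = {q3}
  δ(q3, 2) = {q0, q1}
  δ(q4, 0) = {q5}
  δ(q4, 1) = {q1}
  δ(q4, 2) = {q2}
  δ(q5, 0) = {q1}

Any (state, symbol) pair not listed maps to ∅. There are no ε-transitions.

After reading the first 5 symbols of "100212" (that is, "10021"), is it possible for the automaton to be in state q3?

Yes

Start in {q0}.
Read '1': {q0} → {q0, q2, q4}.
Read '0': {q0, q2, q4} → {q0, q3, q5}.
Read '0': {q0, q3, q5} → {q0, q1, q2, q3}.
Read '2': {q0, q1, q2, q3} → {q0, q1, q2, q3}.
Read '1': {q0, q1, q2, q3} → {q0, q2, q3, q4}.
State q3 is in {q0, q2, q3, q4}.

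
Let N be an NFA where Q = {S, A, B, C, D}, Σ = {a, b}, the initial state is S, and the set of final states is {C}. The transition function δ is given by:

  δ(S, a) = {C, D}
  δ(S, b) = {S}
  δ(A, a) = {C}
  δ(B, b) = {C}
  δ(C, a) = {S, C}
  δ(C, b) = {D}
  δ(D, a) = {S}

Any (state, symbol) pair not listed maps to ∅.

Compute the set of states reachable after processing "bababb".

{S}

Start in {S}.
Read 'b': {S} → {S}.
Read 'a': {S} → {C, D}.
Read 'b': {C, D} → {D}.
Read 'a': {D} → {S}.
Read 'b': {S} → {S}.
Read 'b': {S} → {S}.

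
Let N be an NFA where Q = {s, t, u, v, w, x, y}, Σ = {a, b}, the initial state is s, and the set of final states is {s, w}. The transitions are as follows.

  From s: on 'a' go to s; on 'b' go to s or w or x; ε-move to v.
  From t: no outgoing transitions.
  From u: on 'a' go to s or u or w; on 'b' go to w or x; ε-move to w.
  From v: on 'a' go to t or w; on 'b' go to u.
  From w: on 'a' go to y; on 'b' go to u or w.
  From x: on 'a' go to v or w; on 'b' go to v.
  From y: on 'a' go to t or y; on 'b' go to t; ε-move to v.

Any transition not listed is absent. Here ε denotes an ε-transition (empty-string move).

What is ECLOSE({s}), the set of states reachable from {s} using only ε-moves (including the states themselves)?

{s, v}

Begin with {s}.
ε-move s → v; add v.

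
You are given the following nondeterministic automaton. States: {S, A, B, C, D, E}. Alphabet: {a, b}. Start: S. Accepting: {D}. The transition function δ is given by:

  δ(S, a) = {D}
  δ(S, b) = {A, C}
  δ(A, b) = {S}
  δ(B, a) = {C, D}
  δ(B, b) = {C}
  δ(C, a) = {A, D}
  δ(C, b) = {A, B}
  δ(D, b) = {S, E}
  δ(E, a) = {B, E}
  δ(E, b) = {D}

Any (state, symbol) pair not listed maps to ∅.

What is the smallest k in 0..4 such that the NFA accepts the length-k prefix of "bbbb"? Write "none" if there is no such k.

Start in {S}.
Read 'b': S→{A, C}; now {A, C}.
Read 'b': A→{S}, C→{A, B}; now {S, A, B}.
Read 'b': S→{A, C}, A→{S}, B→{C}; now {S, A, C}.
Read 'b': S→{A, C}, A→{S}, C→{A, B}; now {S, A, B, C}.
No reachable set along the way intersects F.

none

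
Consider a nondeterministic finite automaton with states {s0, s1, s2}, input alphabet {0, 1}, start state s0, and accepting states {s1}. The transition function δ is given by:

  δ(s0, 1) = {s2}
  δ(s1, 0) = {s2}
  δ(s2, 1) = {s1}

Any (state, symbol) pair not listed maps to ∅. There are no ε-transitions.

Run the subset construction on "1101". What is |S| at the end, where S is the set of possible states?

Start in {s0}.
Read '1': {s0} → {s2}.
Read '1': {s2} → {s1}.
Read '0': {s1} → {s2}.
Read '1': {s2} → {s1}.
That set has 1 state.

1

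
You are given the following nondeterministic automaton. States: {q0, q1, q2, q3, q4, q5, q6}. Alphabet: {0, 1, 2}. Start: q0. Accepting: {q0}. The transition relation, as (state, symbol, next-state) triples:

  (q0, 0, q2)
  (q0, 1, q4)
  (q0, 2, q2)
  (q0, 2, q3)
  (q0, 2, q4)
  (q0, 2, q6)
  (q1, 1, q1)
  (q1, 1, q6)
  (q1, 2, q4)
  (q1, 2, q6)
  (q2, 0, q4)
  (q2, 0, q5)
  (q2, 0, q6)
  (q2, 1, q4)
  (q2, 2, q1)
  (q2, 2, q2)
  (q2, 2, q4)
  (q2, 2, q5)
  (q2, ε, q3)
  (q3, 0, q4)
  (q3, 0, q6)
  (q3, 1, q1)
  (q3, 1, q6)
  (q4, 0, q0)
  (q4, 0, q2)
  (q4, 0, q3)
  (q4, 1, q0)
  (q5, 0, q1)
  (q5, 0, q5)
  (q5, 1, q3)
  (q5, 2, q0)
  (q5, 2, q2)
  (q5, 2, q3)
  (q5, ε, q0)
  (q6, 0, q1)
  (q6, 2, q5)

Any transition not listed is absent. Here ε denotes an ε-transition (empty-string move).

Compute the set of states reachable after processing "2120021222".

{q0, q1, q2, q3, q4, q5, q6}

Start in {q0}.
Read '2': {q0} → {q2, q3, q4, q6}.
Read '1': {q2, q3, q4, q6} → {q0, q1, q4, q6}.
Read '2': {q0, q1, q4, q6} → {q0, q2, q3, q4, q5, q6}.
Read '0': {q0, q2, q3, q4, q5, q6} → {q0, q1, q2, q3, q4, q5, q6}.
Read '0': {q0, q1, q2, q3, q4, q5, q6} → {q0, q1, q2, q3, q4, q5, q6}.
Read '2': {q0, q1, q2, q3, q4, q5, q6} → {q0, q1, q2, q3, q4, q5, q6}.
Read '1': {q0, q1, q2, q3, q4, q5, q6} → {q0, q1, q3, q4, q6}.
Read '2': {q0, q1, q3, q4, q6} → {q0, q2, q3, q4, q5, q6}.
Read '2': {q0, q2, q3, q4, q5, q6} → {q0, q1, q2, q3, q4, q5, q6}.
Read '2': {q0, q1, q2, q3, q4, q5, q6} → {q0, q1, q2, q3, q4, q5, q6}.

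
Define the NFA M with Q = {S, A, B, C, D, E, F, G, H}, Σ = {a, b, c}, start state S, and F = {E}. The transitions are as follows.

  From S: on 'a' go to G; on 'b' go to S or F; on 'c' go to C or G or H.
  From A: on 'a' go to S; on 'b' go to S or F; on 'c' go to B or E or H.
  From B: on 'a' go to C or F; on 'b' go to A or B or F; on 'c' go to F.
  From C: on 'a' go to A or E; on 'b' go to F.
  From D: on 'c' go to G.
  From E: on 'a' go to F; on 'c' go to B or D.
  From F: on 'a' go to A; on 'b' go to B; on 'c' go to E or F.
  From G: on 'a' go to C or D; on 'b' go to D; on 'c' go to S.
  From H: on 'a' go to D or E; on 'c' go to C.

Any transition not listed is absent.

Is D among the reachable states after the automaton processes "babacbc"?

No

Start in {S}.
Read 'b': S→{S, F}; now {S, F}.
Read 'a': S→{G}, F→{A}; now {A, G}.
Read 'b': A→{S, F}, G→{D}; now {S, D, F}.
Read 'a': S→{G}, D→∅, F→{A}; now {A, G}.
Read 'c': A→{B, E, H}, G→{S}; now {S, B, E, H}.
Read 'b': S→{S, F}, B→{A, B, F}, E→∅, H→∅; now {S, A, B, F}.
Read 'c': S→{C, G, H}, A→{B, E, H}, B→{F}, F→{E, F}; now {B, C, E, F, G, H}.
State D is not in {B, C, E, F, G, H}.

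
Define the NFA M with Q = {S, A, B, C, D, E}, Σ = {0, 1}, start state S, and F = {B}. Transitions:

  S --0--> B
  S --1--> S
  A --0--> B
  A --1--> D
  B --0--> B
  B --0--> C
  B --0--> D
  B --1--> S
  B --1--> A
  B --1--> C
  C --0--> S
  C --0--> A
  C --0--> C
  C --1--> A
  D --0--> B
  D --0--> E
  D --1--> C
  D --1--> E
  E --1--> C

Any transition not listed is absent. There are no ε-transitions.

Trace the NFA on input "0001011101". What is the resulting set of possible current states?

{S, A, C, D}

Start in {S}.
Read '0': {S} → {B}.
Read '0': {B} → {B, C, D}.
Read '0': {B, C, D} → {S, A, B, C, D, E}.
Read '1': {S, A, B, C, D, E} → {S, A, C, D, E}.
Read '0': {S, A, C, D, E} → {S, A, B, C, E}.
Read '1': {S, A, B, C, E} → {S, A, C, D}.
Read '1': {S, A, C, D} → {S, A, C, D, E}.
Read '1': {S, A, C, D, E} → {S, A, C, D, E}.
Read '0': {S, A, C, D, E} → {S, A, B, C, E}.
Read '1': {S, A, B, C, E} → {S, A, C, D}.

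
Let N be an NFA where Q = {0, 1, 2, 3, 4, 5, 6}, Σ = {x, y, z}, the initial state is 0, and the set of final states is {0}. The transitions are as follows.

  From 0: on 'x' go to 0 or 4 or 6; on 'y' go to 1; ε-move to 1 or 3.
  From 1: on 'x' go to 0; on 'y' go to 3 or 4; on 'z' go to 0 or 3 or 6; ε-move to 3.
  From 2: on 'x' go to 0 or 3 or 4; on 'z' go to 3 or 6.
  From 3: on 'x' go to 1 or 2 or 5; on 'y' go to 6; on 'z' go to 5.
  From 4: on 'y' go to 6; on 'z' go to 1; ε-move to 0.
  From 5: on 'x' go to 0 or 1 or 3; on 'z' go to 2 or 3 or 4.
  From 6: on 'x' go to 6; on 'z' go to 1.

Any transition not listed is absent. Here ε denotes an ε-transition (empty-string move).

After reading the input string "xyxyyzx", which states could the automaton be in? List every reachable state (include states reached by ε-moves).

Start: ε-closure({0}) = {0, 1, 3}.
Read 'x': {0, 1, 3} → {0, 1, 2, 3, 4, 5, 6}.
Read 'y': {0, 1, 2, 3, 4, 5, 6} → {0, 1, 3, 4, 6}.
Read 'x': {0, 1, 3, 4, 6} → {0, 1, 2, 3, 4, 5, 6}.
Read 'y': {0, 1, 2, 3, 4, 5, 6} → {0, 1, 3, 4, 6}.
Read 'y': {0, 1, 3, 4, 6} → {0, 1, 3, 4, 6}.
Read 'z': {0, 1, 3, 4, 6} → {0, 1, 3, 5, 6}.
Read 'x': {0, 1, 3, 5, 6} → {0, 1, 2, 3, 4, 5, 6}.

{0, 1, 2, 3, 4, 5, 6}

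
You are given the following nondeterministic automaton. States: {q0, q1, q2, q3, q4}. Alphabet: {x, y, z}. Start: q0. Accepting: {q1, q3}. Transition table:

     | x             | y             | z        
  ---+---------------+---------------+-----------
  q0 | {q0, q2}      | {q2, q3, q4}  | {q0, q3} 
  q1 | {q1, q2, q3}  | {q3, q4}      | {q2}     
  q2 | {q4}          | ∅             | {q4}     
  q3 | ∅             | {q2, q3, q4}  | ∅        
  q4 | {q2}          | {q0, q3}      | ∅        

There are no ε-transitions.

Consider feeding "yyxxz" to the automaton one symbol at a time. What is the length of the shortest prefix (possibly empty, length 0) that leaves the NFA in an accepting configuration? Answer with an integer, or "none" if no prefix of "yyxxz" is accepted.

1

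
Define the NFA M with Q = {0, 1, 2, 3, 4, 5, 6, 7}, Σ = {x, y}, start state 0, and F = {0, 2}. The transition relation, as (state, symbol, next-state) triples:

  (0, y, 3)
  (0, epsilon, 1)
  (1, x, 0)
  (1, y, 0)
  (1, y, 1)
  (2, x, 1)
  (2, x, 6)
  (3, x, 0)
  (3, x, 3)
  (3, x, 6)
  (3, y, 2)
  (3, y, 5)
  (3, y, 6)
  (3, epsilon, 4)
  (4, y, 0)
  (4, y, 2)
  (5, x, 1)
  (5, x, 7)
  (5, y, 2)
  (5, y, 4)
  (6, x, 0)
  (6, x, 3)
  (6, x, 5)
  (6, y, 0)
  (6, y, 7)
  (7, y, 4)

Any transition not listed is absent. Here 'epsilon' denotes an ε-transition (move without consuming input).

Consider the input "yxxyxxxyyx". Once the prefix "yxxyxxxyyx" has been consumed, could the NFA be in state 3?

Yes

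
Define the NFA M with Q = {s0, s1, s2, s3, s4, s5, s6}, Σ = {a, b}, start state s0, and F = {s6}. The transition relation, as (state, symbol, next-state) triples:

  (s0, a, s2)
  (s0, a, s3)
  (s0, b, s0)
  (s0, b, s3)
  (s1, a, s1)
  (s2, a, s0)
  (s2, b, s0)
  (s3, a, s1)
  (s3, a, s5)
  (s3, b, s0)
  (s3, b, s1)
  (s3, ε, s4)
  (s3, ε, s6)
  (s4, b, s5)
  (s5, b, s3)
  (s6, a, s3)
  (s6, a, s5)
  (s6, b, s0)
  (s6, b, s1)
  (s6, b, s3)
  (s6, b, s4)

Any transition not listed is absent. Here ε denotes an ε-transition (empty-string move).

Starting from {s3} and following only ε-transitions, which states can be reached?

Begin with {s3}.
ε-move s3 → s4; add s4.
ε-move s3 → s6; add s6.

{s3, s4, s6}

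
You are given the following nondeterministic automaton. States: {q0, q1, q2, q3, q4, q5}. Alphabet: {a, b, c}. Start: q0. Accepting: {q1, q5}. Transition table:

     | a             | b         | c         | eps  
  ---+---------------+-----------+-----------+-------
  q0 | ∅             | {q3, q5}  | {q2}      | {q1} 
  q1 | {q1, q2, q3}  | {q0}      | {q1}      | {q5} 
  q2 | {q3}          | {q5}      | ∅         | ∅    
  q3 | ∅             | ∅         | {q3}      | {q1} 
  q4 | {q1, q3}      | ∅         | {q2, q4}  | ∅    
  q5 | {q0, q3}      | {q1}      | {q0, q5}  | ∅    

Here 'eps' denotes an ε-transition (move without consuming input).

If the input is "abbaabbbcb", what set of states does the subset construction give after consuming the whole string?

Start: ε-closure({q0}) = {q0, q1, q5}.
Read 'a': q0→∅, q1→{q1, q2, q3}, q5→{q0, q3}; union {q0, q1, q2, q3}; ε-closure = {q0, q1, q2, q3, q5}.
Read 'b': q0→{q3, q5}, q1→{q0}, q2→{q5}, q3→∅, q5→{q1}; now {q0, q1, q3, q5}.
Read 'b': q0→{q3, q5}, q1→{q0}, q3→∅, q5→{q1}; now {q0, q1, q3, q5}.
Read 'a': q0→∅, q1→{q1, q2, q3}, q3→∅, q5→{q0, q3}; union {q0, q1, q2, q3}; ε-closure = {q0, q1, q2, q3, q5}.
Read 'a': q0→∅, q1→{q1, q2, q3}, q2→{q3}, q3→∅, q5→{q0, q3}; union {q0, q1, q2, q3}; ε-closure = {q0, q1, q2, q3, q5}.
Read 'b': q0→{q3, q5}, q1→{q0}, q2→{q5}, q3→∅, q5→{q1}; now {q0, q1, q3, q5}.
Read 'b': q0→{q3, q5}, q1→{q0}, q3→∅, q5→{q1}; now {q0, q1, q3, q5}.
Read 'b': q0→{q3, q5}, q1→{q0}, q3→∅, q5→{q1}; now {q0, q1, q3, q5}.
Read 'c': q0→{q2}, q1→{q1}, q3→{q3}, q5→{q0, q5}; now {q0, q1, q2, q3, q5}.
Read 'b': q0→{q3, q5}, q1→{q0}, q2→{q5}, q3→∅, q5→{q1}; now {q0, q1, q3, q5}.

{q0, q1, q3, q5}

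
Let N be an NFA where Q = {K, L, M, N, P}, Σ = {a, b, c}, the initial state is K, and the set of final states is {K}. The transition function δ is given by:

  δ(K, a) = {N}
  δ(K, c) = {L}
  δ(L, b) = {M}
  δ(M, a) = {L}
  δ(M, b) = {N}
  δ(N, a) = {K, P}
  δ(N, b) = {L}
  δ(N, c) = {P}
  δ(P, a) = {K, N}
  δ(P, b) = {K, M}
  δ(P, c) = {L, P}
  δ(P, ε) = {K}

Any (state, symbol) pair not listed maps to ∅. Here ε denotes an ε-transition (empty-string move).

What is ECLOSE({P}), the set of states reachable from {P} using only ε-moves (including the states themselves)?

{K, P}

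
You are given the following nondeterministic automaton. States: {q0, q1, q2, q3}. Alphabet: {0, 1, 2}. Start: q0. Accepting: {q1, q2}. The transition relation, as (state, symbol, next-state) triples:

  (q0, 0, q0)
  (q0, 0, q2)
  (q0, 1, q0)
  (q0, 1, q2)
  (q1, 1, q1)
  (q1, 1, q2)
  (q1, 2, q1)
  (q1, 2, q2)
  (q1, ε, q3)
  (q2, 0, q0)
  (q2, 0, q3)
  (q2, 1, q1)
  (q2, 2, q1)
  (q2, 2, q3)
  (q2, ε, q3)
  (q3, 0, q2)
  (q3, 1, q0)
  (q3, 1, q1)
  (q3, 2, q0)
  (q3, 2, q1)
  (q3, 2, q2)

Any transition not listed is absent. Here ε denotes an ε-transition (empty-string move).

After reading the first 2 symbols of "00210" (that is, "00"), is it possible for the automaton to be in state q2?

Yes

Start in {q0}.
Read '0': {q0} → {q0, q2, q3}.
Read '0': {q0, q2, q3} → {q0, q2, q3}.
State q2 is in {q0, q2, q3}.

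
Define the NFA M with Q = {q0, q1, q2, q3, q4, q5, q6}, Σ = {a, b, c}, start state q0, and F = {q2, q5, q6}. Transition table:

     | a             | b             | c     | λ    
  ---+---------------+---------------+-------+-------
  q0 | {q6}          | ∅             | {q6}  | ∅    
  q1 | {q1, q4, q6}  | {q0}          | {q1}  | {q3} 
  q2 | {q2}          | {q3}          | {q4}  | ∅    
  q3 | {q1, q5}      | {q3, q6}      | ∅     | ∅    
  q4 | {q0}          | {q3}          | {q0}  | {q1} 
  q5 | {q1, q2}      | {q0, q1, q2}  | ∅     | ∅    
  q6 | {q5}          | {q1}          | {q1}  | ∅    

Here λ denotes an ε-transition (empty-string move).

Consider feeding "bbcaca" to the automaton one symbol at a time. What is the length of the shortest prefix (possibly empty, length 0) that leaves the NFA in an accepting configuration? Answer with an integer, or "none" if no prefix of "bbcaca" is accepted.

Start in {q0}.
Read 'b': {q0} → ∅.
The set is empty and remains empty for the remaining 5 symbols.
No reachable set along the way intersects F.

none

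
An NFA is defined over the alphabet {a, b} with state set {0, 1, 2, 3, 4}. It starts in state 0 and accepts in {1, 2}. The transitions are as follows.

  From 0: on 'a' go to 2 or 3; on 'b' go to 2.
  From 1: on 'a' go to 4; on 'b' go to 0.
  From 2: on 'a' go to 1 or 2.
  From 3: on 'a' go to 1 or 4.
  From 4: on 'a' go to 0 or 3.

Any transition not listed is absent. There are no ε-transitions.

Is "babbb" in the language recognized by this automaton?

Start in {0}.
Read 'b': 0→{2}; now {2}.
Read 'a': 2→{1, 2}; now {1, 2}.
Read 'b': 1→{0}, 2→∅; now {0}.
Read 'b': 0→{2}; now {2}.
Read 'b': 2→∅; now ∅.
The final set ∅ contains no accepting state.

No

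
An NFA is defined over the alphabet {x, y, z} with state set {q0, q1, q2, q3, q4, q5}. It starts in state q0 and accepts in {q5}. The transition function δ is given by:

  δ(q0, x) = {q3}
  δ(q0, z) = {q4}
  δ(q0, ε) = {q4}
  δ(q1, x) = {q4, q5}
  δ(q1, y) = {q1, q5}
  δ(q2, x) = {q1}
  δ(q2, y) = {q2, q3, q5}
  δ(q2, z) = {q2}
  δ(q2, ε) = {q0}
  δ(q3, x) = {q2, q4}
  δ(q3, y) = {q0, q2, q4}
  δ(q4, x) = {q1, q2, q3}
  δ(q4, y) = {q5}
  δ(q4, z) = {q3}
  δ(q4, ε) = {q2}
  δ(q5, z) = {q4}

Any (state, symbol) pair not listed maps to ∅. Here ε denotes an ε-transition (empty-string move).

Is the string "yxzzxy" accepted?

Yes

Start: ε-closure({q0}) = {q0, q2, q4}.
Read 'y': {q0, q2, q4} → {q0, q2, q3, q4, q5}.
Read 'x': {q0, q2, q3, q4, q5} → {q0, q1, q2, q3, q4}.
Read 'z': {q0, q1, q2, q3, q4} → {q0, q2, q3, q4}.
Read 'z': {q0, q2, q3, q4} → {q0, q2, q3, q4}.
Read 'x': {q0, q2, q3, q4} → {q0, q1, q2, q3, q4}.
Read 'y': {q0, q1, q2, q3, q4} → {q0, q1, q2, q3, q4, q5}.
The final set {q0, q1, q2, q3, q4, q5} contains the accepting state q5.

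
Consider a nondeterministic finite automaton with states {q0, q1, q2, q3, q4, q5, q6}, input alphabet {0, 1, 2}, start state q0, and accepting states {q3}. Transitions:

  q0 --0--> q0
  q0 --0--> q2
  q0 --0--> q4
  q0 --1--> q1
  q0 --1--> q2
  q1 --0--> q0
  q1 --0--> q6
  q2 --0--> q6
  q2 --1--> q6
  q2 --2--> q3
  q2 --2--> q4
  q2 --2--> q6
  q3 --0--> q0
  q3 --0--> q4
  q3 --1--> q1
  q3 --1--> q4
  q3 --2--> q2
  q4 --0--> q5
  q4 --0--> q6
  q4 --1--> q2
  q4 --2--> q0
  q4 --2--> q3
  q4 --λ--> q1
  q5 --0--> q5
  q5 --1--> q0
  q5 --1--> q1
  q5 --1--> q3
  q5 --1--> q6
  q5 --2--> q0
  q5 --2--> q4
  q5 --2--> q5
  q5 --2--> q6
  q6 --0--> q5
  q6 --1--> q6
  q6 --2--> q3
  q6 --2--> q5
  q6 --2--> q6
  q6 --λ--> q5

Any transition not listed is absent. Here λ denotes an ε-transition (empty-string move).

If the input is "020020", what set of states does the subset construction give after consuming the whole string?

Start in {q0}.
Read '0': {q0} → {q0, q1, q2, q4}.
Read '2': {q0, q1, q2, q4} → {q0, q1, q3, q4, q5, q6}.
Read '0': {q0, q1, q3, q4, q5, q6} → {q0, q1, q2, q4, q5, q6}.
Read '0': {q0, q1, q2, q4, q5, q6} → {q0, q1, q2, q4, q5, q6}.
Read '2': {q0, q1, q2, q4, q5, q6} → {q0, q1, q3, q4, q5, q6}.
Read '0': {q0, q1, q3, q4, q5, q6} → {q0, q1, q2, q4, q5, q6}.

{q0, q1, q2, q4, q5, q6}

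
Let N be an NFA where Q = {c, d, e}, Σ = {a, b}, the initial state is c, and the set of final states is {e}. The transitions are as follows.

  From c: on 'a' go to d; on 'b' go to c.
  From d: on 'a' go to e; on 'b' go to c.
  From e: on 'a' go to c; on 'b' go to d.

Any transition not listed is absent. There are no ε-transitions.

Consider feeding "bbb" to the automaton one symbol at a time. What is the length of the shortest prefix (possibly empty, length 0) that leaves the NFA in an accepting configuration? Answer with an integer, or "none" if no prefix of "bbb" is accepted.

none

Start in {c}.
Read 'b': {c} → {c}.
Read 'b': {c} → {c}.
Read 'b': {c} → {c}.
No reachable set along the way intersects F.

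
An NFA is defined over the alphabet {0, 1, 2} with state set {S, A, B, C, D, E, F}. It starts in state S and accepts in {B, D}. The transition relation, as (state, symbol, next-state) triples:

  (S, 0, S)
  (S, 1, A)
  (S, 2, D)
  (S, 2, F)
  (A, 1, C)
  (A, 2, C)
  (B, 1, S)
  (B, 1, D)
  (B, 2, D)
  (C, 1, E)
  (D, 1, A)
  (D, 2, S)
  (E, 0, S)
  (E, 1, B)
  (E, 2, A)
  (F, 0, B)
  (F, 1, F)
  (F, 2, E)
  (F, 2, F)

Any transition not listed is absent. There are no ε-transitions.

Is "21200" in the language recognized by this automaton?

No

Start in {S}.
Read '2': S→{D, F}; now {D, F}.
Read '1': D→{A}, F→{F}; now {A, F}.
Read '2': A→{C}, F→{E, F}; now {C, E, F}.
Read '0': C→∅, E→{S}, F→{B}; now {S, B}.
Read '0': S→{S}, B→∅; now {S}.
The final set {S} contains no accepting state.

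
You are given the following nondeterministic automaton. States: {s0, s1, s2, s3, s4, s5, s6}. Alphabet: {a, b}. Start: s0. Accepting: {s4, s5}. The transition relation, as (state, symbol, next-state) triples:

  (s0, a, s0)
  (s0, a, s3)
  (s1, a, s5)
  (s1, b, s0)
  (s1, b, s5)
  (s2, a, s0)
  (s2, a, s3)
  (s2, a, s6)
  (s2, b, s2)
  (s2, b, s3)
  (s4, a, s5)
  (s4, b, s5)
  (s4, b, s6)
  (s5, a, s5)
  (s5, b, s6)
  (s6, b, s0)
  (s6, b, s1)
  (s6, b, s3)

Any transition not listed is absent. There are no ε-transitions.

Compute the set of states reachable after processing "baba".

∅

Start in {s0}.
Read 'b': {s0} → ∅.
The set is empty and remains empty for the remaining 3 symbols.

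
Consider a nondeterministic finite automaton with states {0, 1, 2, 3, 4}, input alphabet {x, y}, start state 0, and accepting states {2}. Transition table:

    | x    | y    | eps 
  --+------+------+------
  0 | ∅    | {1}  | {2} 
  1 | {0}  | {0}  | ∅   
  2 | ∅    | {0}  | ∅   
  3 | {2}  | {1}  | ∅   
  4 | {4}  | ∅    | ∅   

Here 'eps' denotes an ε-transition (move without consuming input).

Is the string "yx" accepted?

Yes

Start: ε-closure({0}) = {0, 2}.
Read 'y': 0→{1}, 2→{0}; union {0, 1}; ε-closure = {0, 1, 2}.
Read 'x': 0→∅, 1→{0}, 2→∅; union {0}; ε-closure = {0, 2}.
The final set {0, 2} contains the accepting state 2.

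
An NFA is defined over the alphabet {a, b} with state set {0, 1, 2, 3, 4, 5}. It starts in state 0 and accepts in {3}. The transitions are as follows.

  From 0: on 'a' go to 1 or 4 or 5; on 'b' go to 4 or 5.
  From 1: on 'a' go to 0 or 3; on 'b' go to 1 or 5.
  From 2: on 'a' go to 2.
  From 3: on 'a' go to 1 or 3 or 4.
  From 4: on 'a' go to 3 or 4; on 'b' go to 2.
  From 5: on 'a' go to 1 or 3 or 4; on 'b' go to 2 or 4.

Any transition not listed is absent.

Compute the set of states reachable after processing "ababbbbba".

{0, 1, 2, 3, 4}

Start in {0}.
Read 'a': {0} → {1, 4, 5}.
Read 'b': {1, 4, 5} → {1, 2, 4, 5}.
Read 'a': {1, 2, 4, 5} → {0, 1, 2, 3, 4}.
Read 'b': {0, 1, 2, 3, 4} → {1, 2, 4, 5}.
Read 'b': {1, 2, 4, 5} → {1, 2, 4, 5}.
Read 'b': {1, 2, 4, 5} → {1, 2, 4, 5}.
Read 'b': {1, 2, 4, 5} → {1, 2, 4, 5}.
Read 'b': {1, 2, 4, 5} → {1, 2, 4, 5}.
Read 'a': {1, 2, 4, 5} → {0, 1, 2, 3, 4}.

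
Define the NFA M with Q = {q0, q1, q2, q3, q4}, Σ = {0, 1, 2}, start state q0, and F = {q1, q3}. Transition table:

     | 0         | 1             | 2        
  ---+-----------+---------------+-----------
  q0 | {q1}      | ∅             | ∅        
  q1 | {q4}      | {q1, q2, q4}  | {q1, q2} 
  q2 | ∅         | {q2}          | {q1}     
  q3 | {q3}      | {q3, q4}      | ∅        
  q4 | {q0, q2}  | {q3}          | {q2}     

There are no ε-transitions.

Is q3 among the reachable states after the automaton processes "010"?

Start in {q0}.
Read '0': q0→{q1}; now {q1}.
Read '1': q1→{q1, q2, q4}; now {q1, q2, q4}.
Read '0': q1→{q4}, q2→∅, q4→{q0, q2}; now {q0, q2, q4}.
State q3 is not in {q0, q2, q4}.

No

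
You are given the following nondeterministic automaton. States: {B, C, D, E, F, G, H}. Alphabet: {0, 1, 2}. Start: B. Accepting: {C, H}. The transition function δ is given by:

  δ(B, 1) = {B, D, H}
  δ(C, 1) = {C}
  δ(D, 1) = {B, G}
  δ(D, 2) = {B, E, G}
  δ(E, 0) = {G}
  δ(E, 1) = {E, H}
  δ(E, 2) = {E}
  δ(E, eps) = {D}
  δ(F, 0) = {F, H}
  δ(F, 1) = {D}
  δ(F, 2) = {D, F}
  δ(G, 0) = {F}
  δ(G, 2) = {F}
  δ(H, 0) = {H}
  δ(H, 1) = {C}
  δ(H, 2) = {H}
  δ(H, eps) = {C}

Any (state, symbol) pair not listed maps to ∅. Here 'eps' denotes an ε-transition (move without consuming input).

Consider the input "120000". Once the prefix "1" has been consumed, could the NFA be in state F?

Start in {B}.
Read '1': {B} → {B, C, D, H}.
State F is not in {B, C, D, H}.

No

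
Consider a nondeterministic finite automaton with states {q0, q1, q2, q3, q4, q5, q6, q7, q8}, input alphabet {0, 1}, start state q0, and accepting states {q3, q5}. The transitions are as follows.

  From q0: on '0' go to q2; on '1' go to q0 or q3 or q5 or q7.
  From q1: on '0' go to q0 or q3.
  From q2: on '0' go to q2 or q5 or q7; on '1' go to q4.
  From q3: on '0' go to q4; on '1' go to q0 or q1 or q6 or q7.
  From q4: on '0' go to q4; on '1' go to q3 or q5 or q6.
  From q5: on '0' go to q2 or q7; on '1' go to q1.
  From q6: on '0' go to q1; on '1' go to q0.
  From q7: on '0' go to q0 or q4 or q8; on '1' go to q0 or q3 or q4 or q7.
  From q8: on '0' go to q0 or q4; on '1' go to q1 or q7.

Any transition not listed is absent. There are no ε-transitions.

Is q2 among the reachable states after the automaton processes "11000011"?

No

Start in {q0}.
Read '1': {q0} → {q0, q3, q5, q7}.
Read '1': {q0, q3, q5, q7} → {q0, q1, q3, q4, q5, q6, q7}.
Read '0': {q0, q1, q3, q4, q5, q6, q7} → {q0, q1, q2, q3, q4, q7, q8}.
Read '0': {q0, q1, q2, q3, q4, q7, q8} → {q0, q2, q3, q4, q5, q7, q8}.
Read '0': {q0, q2, q3, q4, q5, q7, q8} → {q0, q2, q4, q5, q7, q8}.
Read '0': {q0, q2, q4, q5, q7, q8} → {q0, q2, q4, q5, q7, q8}.
Read '1': {q0, q2, q4, q5, q7, q8} → {q0, q1, q3, q4, q5, q6, q7}.
Read '1': {q0, q1, q3, q4, q5, q6, q7} → {q0, q1, q3, q4, q5, q6, q7}.
State q2 is not in {q0, q1, q3, q4, q5, q6, q7}.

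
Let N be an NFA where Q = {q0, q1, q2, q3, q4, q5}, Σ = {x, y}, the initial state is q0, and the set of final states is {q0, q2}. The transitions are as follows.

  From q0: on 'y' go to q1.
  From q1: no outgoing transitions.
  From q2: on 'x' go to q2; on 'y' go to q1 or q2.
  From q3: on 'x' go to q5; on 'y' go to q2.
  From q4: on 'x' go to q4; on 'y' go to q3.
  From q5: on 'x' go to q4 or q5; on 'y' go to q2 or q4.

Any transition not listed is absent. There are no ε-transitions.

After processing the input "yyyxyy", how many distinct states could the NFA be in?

Start in {q0}.
Read 'y': {q0} → {q1}.
Read 'y': {q1} → ∅.
The set is empty and remains empty for the remaining 4 symbols.
That set has 0 states.

0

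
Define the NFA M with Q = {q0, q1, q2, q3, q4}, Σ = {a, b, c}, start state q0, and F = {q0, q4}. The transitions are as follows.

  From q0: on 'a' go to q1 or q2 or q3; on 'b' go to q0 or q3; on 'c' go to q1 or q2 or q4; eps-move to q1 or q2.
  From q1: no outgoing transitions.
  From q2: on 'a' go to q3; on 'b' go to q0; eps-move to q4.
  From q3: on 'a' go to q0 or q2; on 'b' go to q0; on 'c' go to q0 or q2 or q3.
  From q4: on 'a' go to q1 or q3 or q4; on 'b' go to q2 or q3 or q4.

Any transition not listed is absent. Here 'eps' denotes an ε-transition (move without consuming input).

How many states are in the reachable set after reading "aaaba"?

5

Start: ε-closure({q0}) = {q0, q1, q2, q4}.
Read 'a': q0→{q1, q2, q3}, q1→∅, q2→{q3}, q4→{q1, q3, q4}; now {q1, q2, q3, q4}.
Read 'a': q1→∅, q2→{q3}, q3→{q0, q2}, q4→{q1, q3, q4}; now {q0, q1, q2, q3, q4}.
Read 'a': q0→{q1, q2, q3}, q1→∅, q2→{q3}, q3→{q0, q2}, q4→{q1, q3, q4}; now {q0, q1, q2, q3, q4}.
Read 'b': q0→{q0, q3}, q1→∅, q2→{q0}, q3→{q0}, q4→{q2, q3, q4}; union {q0, q2, q3, q4}; ε-closure = {q0, q1, q2, q3, q4}.
Read 'a': q0→{q1, q2, q3}, q1→∅, q2→{q3}, q3→{q0, q2}, q4→{q1, q3, q4}; now {q0, q1, q2, q3, q4}.
That set has 5 states.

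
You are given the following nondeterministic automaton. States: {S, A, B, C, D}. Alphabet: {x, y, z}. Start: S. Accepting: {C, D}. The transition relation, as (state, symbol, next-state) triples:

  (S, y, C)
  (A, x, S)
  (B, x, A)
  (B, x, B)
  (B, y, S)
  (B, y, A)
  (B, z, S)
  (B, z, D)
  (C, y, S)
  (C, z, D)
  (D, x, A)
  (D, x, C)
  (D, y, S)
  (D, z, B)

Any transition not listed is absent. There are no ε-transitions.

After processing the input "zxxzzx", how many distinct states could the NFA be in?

0

Start in {S}.
Read 'z': {S} → ∅.
The set is empty and remains empty for the remaining 5 symbols.
That set has 0 states.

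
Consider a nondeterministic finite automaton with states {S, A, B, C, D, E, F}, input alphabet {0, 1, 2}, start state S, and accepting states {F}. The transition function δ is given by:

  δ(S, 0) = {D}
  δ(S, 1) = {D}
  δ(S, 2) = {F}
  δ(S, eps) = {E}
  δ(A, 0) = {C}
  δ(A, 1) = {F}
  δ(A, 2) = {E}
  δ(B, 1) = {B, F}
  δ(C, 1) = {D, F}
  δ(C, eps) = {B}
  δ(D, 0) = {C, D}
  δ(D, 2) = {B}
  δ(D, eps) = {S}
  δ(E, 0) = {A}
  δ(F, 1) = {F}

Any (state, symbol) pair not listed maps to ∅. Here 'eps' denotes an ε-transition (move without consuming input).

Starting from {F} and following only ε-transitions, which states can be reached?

Begin with {F}.
No ε-moves leave this set, so the closure equals the set itself.

{F}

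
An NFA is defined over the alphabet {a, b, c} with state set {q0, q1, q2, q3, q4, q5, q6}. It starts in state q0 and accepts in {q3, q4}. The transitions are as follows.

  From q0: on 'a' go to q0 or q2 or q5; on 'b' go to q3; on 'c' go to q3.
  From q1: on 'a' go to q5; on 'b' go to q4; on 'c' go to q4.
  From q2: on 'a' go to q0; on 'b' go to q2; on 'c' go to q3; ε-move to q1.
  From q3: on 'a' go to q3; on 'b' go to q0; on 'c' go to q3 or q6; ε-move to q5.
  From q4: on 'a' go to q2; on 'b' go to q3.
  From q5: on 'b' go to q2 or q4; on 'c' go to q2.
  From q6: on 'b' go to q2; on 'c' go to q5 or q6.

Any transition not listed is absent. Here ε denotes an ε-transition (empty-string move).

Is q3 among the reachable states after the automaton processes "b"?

Start in {q0}.
Read 'b': {q0} → {q3, q5}.
State q3 is in {q3, q5}.

Yes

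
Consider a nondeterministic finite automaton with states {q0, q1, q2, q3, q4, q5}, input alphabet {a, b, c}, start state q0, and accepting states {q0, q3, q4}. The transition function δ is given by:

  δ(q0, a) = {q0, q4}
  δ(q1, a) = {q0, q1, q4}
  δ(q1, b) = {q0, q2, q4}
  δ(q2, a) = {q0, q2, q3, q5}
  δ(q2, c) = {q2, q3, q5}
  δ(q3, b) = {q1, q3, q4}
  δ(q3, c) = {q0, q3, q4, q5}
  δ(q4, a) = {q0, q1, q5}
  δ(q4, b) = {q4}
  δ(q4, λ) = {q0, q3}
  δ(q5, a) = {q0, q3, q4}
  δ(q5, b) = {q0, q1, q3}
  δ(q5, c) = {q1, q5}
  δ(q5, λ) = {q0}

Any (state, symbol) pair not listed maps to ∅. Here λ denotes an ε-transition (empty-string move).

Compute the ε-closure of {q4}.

Begin with {q4}.
ε-move q4 → q0; add q0.
ε-move q4 → q3; add q3.

{q0, q3, q4}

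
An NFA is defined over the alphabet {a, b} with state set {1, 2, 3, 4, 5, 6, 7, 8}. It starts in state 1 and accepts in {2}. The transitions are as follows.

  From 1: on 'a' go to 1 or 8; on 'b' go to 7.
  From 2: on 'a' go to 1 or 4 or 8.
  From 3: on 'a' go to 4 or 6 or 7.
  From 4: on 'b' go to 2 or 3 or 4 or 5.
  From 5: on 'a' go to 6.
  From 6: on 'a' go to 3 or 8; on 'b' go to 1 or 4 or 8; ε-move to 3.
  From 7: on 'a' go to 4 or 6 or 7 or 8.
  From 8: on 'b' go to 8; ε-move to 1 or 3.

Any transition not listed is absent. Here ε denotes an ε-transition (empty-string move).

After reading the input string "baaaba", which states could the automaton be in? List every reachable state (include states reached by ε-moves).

{1, 3, 4, 6, 7, 8}

Start in {1}.
Read 'b': 1→{7}; now {7}.
Read 'a': 7→{4, 6, 7, 8}; union {4, 6, 7, 8}; ε-closure = {1, 3, 4, 6, 7, 8}.
Read 'a': 1→{1, 8}, 3→{4, 6, 7}, 4→∅, 6→{3, 8}, 7→{4, 6, 7, 8}, 8→∅; now {1, 3, 4, 6, 7, 8}.
Read 'a': 1→{1, 8}, 3→{4, 6, 7}, 4→∅, 6→{3, 8}, 7→{4, 6, 7, 8}, 8→∅; now {1, 3, 4, 6, 7, 8}.
Read 'b': 1→{7}, 3→∅, 4→{2, 3, 4, 5}, 6→{1, 4, 8}, 7→∅, 8→{8}; now {1, 2, 3, 4, 5, 7, 8}.
Read 'a': 1→{1, 8}, 2→{1, 4, 8}, 3→{4, 6, 7}, 4→∅, 5→{6}, 7→{4, 6, 7, 8}, 8→∅; union {1, 4, 6, 7, 8}; ε-closure = {1, 3, 4, 6, 7, 8}.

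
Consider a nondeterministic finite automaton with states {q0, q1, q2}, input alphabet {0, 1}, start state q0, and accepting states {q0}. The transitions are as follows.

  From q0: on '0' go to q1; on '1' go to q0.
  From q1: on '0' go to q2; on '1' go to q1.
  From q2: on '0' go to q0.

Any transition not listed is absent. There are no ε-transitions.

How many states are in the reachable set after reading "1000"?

Start in {q0}.
Read '1': {q0} → {q0}.
Read '0': {q0} → {q1}.
Read '0': {q1} → {q2}.
Read '0': {q2} → {q0}.
That set has 1 state.

1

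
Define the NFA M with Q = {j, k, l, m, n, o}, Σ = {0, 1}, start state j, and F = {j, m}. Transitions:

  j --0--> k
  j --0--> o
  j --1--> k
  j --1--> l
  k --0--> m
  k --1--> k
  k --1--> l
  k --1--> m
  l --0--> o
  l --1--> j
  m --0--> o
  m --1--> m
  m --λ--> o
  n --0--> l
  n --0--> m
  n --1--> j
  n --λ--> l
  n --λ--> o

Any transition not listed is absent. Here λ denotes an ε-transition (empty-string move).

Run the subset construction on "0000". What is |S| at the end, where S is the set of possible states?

0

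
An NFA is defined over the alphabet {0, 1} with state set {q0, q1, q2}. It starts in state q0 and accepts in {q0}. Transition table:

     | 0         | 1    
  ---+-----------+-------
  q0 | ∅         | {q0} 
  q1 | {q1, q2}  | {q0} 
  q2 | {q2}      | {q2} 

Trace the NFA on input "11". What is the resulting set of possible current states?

{q0}

Start in {q0}.
Read '1': {q0} → {q0}.
Read '1': {q0} → {q0}.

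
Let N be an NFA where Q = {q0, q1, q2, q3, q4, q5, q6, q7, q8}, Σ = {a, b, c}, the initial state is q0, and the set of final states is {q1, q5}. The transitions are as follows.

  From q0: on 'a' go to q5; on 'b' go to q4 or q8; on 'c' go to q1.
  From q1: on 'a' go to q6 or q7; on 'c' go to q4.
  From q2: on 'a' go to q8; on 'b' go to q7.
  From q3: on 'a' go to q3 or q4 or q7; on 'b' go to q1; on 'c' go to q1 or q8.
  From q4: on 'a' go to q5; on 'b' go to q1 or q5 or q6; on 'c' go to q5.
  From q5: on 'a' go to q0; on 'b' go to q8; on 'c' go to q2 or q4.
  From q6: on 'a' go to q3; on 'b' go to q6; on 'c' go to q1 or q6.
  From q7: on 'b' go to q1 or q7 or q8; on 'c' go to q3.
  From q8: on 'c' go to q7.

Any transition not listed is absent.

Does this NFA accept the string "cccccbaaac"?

Start in {q0}.
Read 'c': {q0} → {q1}.
Read 'c': {q1} → {q4}.
Read 'c': {q4} → {q5}.
Read 'c': {q5} → {q2, q4}.
Read 'c': {q2, q4} → {q5}.
Read 'b': {q5} → {q8}.
Read 'a': {q8} → ∅.
The set is empty and remains empty for the remaining 3 symbols.
The final set ∅ contains no accepting state.

No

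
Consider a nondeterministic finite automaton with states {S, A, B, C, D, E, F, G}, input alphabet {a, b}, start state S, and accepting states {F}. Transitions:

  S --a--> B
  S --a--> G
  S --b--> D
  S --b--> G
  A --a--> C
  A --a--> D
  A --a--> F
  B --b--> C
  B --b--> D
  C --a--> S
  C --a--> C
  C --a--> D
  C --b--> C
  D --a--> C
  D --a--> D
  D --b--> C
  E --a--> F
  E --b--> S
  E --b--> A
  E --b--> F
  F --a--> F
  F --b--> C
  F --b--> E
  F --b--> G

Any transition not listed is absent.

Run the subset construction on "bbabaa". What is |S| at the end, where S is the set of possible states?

Start in {S}.
Read 'b': {S} → {D, G}.
Read 'b': {D, G} → {C}.
Read 'a': {C} → {S, C, D}.
Read 'b': {S, C, D} → {C, D, G}.
Read 'a': {C, D, G} → {S, C, D}.
Read 'a': {S, C, D} → {S, B, C, D, G}.
That set has 5 states.

5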